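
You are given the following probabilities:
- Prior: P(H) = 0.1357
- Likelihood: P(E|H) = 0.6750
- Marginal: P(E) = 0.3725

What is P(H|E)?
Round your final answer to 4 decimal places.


Using Bayes' theorem:

P(H|E) = P(E|H) × P(H) / P(E)
       = 0.6750 × 0.1357 / 0.3725
       = 0.09159750 / 0.3725
       = 0.2459

The evidence strengthens our belief in H.
Prior: 0.1357 → Posterior: 0.2459


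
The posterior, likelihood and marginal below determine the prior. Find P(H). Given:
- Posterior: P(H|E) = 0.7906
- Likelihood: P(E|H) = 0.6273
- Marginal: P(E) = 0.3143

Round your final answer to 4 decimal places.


From Bayes' theorem: P(H|E) = P(E|H) × P(H) / P(E)

Rearranging for P(H):
P(H) = P(H|E) × P(E) / P(E|H)
     = 0.7906 × 0.3143 / 0.6273
     = 0.24848558 / 0.6273
     = 0.3961


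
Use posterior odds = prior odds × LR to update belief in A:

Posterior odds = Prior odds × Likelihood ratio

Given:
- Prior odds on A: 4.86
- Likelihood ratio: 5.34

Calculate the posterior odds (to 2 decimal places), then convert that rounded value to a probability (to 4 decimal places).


Step 1: Calculate posterior odds
Posterior odds = Prior odds × LR
               = 4.86 × 5.34
               = 25.95

Step 2: Convert to probability
P(A|E) = Posterior odds / (1 + Posterior odds)
       = 25.95 / (1 + 25.95)
       = 25.95 / 26.95
       = 0.9629

The evidence increased P(A) from 0.8294 to 0.9629.


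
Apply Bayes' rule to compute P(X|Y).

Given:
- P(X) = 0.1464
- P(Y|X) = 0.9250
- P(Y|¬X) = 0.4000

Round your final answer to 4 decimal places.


Bayes' theorem: P(X|Y) = P(Y|X) × P(X) / P(Y)

Step 1: Calculate P(Y) using law of total probability
P(Y) = P(Y|X)P(X) + P(Y|¬X)P(¬X)
     = 0.9250 × 0.1464 + 0.4000 × 0.8536
     = 0.13542000 + 0.34144000
     = 0.47686000

Step 2: Apply Bayes' theorem
P(X|Y) = P(Y|X) × P(X) / P(Y)
       = 0.13542000 / 0.47686000
       = 0.2840


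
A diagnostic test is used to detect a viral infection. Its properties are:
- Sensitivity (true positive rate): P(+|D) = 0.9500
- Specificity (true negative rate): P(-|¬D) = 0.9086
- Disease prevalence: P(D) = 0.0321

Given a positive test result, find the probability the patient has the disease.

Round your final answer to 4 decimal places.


Let D = has disease, + = positive test

Given:
- P(D) = 0.0321 (prevalence)
- P(+|D) = 0.9500 (sensitivity)
- P(-|¬D) = 0.9086 (specificity)
- P(+|¬D) = 0.0914 (false positive rate = 1 - specificity)

Step 1: Find P(+)
P(+) = P(+|D)P(D) + P(+|¬D)P(¬D)
     = 0.9500 × 0.0321 + 0.0914 × 0.9679
     = 0.03049500 + 0.08846606
     = 0.11896106

Step 2: Apply Bayes' theorem for P(D|+)
P(D|+) = P(+|D)P(D) / P(+)
       = 0.03049500 / 0.11896106
       = 0.2563


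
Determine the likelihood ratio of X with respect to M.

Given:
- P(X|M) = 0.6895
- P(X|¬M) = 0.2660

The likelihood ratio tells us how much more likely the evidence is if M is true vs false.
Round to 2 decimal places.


Likelihood Ratio (LR) = P(X|M) / P(X|¬M)

LR = 0.6895 / 0.2660
   = 2.59

The evidence is 2.59 times more likely if M is true than if M is false.
Because LR exceeds 1, X is evidence for M.


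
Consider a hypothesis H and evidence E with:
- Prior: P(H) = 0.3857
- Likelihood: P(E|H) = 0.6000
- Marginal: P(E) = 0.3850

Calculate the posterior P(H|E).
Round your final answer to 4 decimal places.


Using Bayes' theorem:

P(H|E) = P(E|H) × P(H) / P(E)
       = 0.6000 × 0.3857 / 0.3850
       = 0.23142000 / 0.3850
       = 0.6011

The evidence strengthens our belief in H.
Prior: 0.3857 → Posterior: 0.6011


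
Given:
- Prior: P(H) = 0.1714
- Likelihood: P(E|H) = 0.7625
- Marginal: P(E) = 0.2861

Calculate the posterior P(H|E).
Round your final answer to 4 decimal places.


Using Bayes' theorem:

P(H|E) = P(E|H) × P(H) / P(E)
       = 0.7625 × 0.1714 / 0.2861
       = 0.13069250 / 0.2861
       = 0.4568

The evidence strengthens our belief in H.
Prior: 0.1714 → Posterior: 0.4568


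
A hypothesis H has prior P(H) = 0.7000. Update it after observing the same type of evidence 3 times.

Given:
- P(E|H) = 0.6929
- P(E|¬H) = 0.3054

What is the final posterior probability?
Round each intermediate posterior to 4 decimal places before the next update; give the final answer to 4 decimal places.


Sequential Bayesian updating:

Initial prior: P(H) = 0.7000

Update 1:
  P(E) = 0.6929 × 0.7000 + 0.3054 × 0.3000 = 0.48503000 + 0.09162000 = 0.57665000
  P(H|E) = 0.48503000 / 0.57665000 = 0.8411

Update 2:
  P(E) = 0.6929 × 0.8411 + 0.3054 × 0.1589 = 0.58279819 + 0.04852806 = 0.63132625
  P(H|E) = 0.58279819 / 0.63132625 = 0.9231

Update 3:
  P(E) = 0.6929 × 0.9231 + 0.3054 × 0.0769 = 0.63961599 + 0.02348526 = 0.66310125
  P(H|E) = 0.63961599 / 0.66310125 = 0.9646

Final posterior: 0.9646


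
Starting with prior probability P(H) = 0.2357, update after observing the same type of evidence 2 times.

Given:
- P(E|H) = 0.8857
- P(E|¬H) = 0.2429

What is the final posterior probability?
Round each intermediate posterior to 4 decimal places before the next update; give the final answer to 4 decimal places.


Sequential Bayesian updating:

Initial prior: P(H) = 0.2357

Update 1:
  P(E) = 0.8857 × 0.2357 + 0.2429 × 0.7643 = 0.20875949 + 0.18564847 = 0.39440796
  P(H|E) = 0.20875949 / 0.39440796 = 0.5293

Update 2:
  P(E) = 0.8857 × 0.5293 + 0.2429 × 0.4707 = 0.46880101 + 0.11433303 = 0.58313404
  P(H|E) = 0.46880101 / 0.58313404 = 0.8039

Final posterior: 0.8039


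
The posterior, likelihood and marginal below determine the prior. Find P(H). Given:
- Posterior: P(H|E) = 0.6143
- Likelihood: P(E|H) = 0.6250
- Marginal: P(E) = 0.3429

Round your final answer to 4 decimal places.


From Bayes' theorem: P(H|E) = P(E|H) × P(H) / P(E)

Rearranging for P(H):
P(H) = P(H|E) × P(E) / P(E|H)
     = 0.6143 × 0.3429 / 0.6250
     = 0.21064347 / 0.6250
     = 0.3370


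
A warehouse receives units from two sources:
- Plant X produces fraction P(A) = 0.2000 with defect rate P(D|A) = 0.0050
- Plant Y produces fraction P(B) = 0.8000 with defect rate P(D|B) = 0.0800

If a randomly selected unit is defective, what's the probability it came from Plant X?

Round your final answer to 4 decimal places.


Let A = from Plant X, D = defective

Given:
- P(A) = 0.2000, P(B) = 0.8000
- P(D|A) = 0.0050, P(D|B) = 0.0800

Step 1: Find P(D)
P(D) = P(D|A)P(A) + P(D|B)P(B)
     = 0.0050 × 0.2000 + 0.0800 × 0.8000
     = 0.00100000 + 0.06400000
     = 0.06500000

Step 2: Apply Bayes' theorem
P(A|D) = P(D|A)P(A) / P(D)
       = 0.00100000 / 0.06500000
       = 0.0154


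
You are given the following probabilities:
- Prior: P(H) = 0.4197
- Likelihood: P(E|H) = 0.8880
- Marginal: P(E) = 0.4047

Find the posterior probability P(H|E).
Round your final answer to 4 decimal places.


Using Bayes' theorem:

P(H|E) = P(E|H) × P(H) / P(E)
       = 0.8880 × 0.4197 / 0.4047
       = 0.37269360 / 0.4047
       = 0.9209

The evidence strengthens our belief in H.
Prior: 0.4197 → Posterior: 0.9209


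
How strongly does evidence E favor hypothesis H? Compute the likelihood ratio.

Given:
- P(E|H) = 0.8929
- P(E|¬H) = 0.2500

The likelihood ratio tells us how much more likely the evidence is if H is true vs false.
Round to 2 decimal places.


Likelihood Ratio (LR) = P(E|H) / P(E|¬H)

LR = 0.8929 / 0.2500
   = 3.57

The evidence is 3.57 times more likely if H is true than if H is false.
LR > 1, so observing E raises the odds in favor of H.


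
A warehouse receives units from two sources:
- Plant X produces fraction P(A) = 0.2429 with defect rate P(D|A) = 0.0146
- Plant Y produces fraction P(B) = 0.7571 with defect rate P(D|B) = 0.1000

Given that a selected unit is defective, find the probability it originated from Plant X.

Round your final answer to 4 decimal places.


Let A = from Plant X, D = defective

Given:
- P(A) = 0.2429, P(B) = 0.7571
- P(D|A) = 0.0146, P(D|B) = 0.1000

Step 1: Find P(D)
P(D) = P(D|A)P(A) + P(D|B)P(B)
     = 0.0146 × 0.2429 + 0.1000 × 0.7571
     = 0.00354634 + 0.07571000
     = 0.07925634

Step 2: Apply Bayes' theorem
P(A|D) = P(D|A)P(A) / P(D)
       = 0.00354634 / 0.07925634
       = 0.0447


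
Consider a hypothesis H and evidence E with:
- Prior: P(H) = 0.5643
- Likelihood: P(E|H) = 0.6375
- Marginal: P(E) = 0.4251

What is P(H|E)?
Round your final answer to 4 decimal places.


Using Bayes' theorem:

P(H|E) = P(E|H) × P(H) / P(E)
       = 0.6375 × 0.5643 / 0.4251
       = 0.35974125 / 0.4251
       = 0.8463

The evidence strengthens our belief in H.
Prior: 0.5643 → Posterior: 0.8463


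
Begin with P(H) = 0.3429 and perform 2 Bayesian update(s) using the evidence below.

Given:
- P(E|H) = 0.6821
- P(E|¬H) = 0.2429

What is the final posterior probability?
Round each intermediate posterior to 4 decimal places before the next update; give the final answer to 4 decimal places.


Sequential Bayesian updating:

Initial prior: P(H) = 0.3429

Update 1:
  P(E) = 0.6821 × 0.3429 + 0.2429 × 0.6571 = 0.23389209 + 0.15960959 = 0.39350168
  P(H|E) = 0.23389209 / 0.39350168 = 0.5944

Update 2:
  P(E) = 0.6821 × 0.5944 + 0.2429 × 0.4056 = 0.40544024 + 0.09852024 = 0.50396048
  P(H|E) = 0.40544024 / 0.50396048 = 0.8045

Final posterior: 0.8045


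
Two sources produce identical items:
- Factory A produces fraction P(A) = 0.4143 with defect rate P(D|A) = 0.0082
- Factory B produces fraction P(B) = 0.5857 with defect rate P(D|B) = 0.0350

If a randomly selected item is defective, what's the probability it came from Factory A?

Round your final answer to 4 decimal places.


Let A = from Factory A, D = defective

Given:
- P(A) = 0.4143, P(B) = 0.5857
- P(D|A) = 0.0082, P(D|B) = 0.0350

Step 1: Find P(D)
P(D) = P(D|A)P(A) + P(D|B)P(B)
     = 0.0082 × 0.4143 + 0.0350 × 0.5857
     = 0.00339726 + 0.02049950
     = 0.02389676

Step 2: Apply Bayes' theorem
P(A|D) = P(D|A)P(A) / P(D)
       = 0.00339726 / 0.02389676
       = 0.1422


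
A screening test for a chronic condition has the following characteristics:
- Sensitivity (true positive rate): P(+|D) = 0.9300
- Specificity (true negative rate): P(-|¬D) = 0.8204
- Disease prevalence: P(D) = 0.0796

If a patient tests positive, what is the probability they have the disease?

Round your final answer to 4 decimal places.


Let D = has disease, + = positive test

Given:
- P(D) = 0.0796 (prevalence)
- P(+|D) = 0.9300 (sensitivity)
- P(-|¬D) = 0.8204 (specificity)
- P(+|¬D) = 0.1796 (false positive rate = 1 - specificity)

Step 1: Find P(+)
P(+) = P(+|D)P(D) + P(+|¬D)P(¬D)
     = 0.9300 × 0.0796 + 0.1796 × 0.9204
     = 0.07402800 + 0.16530384
     = 0.23933184

Step 2: Apply Bayes' theorem for P(D|+)
P(D|+) = P(+|D)P(D) / P(+)
       = 0.07402800 / 0.23933184
       = 0.3093


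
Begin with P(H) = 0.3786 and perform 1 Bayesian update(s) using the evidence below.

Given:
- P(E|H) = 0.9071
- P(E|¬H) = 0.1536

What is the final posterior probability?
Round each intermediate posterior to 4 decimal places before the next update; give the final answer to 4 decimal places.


Sequential Bayesian updating:

Initial prior: P(H) = 0.3786

Update 1:
  P(E) = 0.9071 × 0.3786 + 0.1536 × 0.6214 = 0.34342806 + 0.09544704 = 0.43887510
  P(H|E) = 0.34342806 / 0.43887510 = 0.7825

Final posterior: 0.7825


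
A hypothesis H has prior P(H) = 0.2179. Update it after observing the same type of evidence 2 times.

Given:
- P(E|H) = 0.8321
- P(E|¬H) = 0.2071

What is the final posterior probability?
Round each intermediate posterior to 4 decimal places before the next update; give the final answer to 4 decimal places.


Sequential Bayesian updating:

Initial prior: P(H) = 0.2179

Update 1:
  P(E) = 0.8321 × 0.2179 + 0.2071 × 0.7821 = 0.18131459 + 0.16197291 = 0.34328750
  P(H|E) = 0.18131459 / 0.34328750 = 0.5282

Update 2:
  P(E) = 0.8321 × 0.5282 + 0.2071 × 0.4718 = 0.43951522 + 0.09770978 = 0.53722500
  P(H|E) = 0.43951522 / 0.53722500 = 0.8181

Final posterior: 0.8181


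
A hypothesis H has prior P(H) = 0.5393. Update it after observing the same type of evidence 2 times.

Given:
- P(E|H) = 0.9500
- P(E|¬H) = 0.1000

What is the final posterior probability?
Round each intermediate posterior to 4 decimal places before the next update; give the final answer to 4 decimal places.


Sequential Bayesian updating:

Initial prior: P(H) = 0.5393

Update 1:
  P(E) = 0.9500 × 0.5393 + 0.1000 × 0.4607 = 0.51233500 + 0.04607000 = 0.55840500
  P(H|E) = 0.51233500 / 0.55840500 = 0.9175

Update 2:
  P(E) = 0.9500 × 0.9175 + 0.1000 × 0.0825 = 0.87162500 + 0.00825000 = 0.87987500
  P(H|E) = 0.87162500 / 0.87987500 = 0.9906

Final posterior: 0.9906


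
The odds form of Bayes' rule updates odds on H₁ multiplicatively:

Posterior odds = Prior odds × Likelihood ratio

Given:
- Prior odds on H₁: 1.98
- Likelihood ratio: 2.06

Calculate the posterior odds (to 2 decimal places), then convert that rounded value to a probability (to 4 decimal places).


Step 1: Calculate posterior odds
Posterior odds = Prior odds × LR
               = 1.98 × 2.06
               = 4.08

Step 2: Convert to probability
P(H₁|E) = Posterior odds / (1 + Posterior odds)
       = 4.08 / (1 + 4.08)
       = 4.08 / 5.08
       = 0.8031

The evidence increased P(H₁) from 0.6644 to 0.8031.


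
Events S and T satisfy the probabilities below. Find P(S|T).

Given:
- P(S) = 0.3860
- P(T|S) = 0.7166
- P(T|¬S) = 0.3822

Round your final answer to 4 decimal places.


Bayes' theorem: P(S|T) = P(T|S) × P(S) / P(T)

Step 1: Calculate P(T) using law of total probability
P(T) = P(T|S)P(S) + P(T|¬S)P(¬S)
     = 0.7166 × 0.3860 + 0.3822 × 0.6140
     = 0.27660760 + 0.23467080
     = 0.51127840

Step 2: Apply Bayes' theorem
P(S|T) = P(T|S) × P(S) / P(T)
       = 0.27660760 / 0.51127840
       = 0.5410


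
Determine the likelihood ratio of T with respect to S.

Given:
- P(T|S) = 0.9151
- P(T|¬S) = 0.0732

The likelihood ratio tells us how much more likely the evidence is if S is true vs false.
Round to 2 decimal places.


Likelihood Ratio (LR) = P(T|S) / P(T|¬S)

LR = 0.9151 / 0.0732
   = 12.50

The evidence is 12.50 times more likely if S is true than if S is false.
LR > 1, so observing T raises the odds in favor of S.


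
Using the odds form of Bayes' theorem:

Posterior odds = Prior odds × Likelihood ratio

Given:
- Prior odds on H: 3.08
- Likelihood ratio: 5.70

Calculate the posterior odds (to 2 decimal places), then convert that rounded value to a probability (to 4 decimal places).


Step 1: Calculate posterior odds
Posterior odds = Prior odds × LR
               = 3.08 × 5.70
               = 17.56

Step 2: Convert to probability
P(H|E) = Posterior odds / (1 + Posterior odds)
       = 17.56 / (1 + 17.56)
       = 17.56 / 18.56
       = 0.9461

The evidence increased P(H) from 0.7549 to 0.9461.


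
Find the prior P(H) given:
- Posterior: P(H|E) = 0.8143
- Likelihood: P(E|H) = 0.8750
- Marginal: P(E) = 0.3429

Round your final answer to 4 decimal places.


From Bayes' theorem: P(H|E) = P(E|H) × P(H) / P(E)

Rearranging for P(H):
P(H) = P(H|E) × P(E) / P(E|H)
     = 0.8143 × 0.3429 / 0.8750
     = 0.27922347 / 0.8750
     = 0.3191


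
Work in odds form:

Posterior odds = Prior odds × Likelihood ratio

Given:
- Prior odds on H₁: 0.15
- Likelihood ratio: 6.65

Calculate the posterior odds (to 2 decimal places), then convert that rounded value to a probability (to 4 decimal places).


Step 1: Calculate posterior odds
Posterior odds = Prior odds × LR
               = 0.15 × 6.65
               = 1.00

Step 2: Convert to probability
P(H₁|E) = Posterior odds / (1 + Posterior odds)
       = 1.00 / (1 + 1.00)
       = 1.00 / 2.00
       = 0.5000

The evidence increased P(H₁) from 0.1304 to 0.5000.


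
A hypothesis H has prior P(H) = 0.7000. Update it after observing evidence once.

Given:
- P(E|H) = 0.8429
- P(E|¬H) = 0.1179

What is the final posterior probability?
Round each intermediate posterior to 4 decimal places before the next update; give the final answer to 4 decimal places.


Sequential Bayesian updating:

Initial prior: P(H) = 0.7000

Update 1:
  P(E) = 0.8429 × 0.7000 + 0.1179 × 0.3000 = 0.59003000 + 0.03537000 = 0.62540000
  P(H|E) = 0.59003000 / 0.62540000 = 0.9434

Final posterior: 0.9434


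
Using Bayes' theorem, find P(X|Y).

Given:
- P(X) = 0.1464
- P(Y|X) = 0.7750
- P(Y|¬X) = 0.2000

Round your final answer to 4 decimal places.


Bayes' theorem: P(X|Y) = P(Y|X) × P(X) / P(Y)

Step 1: Calculate P(Y) using law of total probability
P(Y) = P(Y|X)P(X) + P(Y|¬X)P(¬X)
     = 0.7750 × 0.1464 + 0.2000 × 0.8536
     = 0.11346000 + 0.17072000
     = 0.28418000

Step 2: Apply Bayes' theorem
P(X|Y) = P(Y|X) × P(X) / P(Y)
       = 0.11346000 / 0.28418000
       = 0.3993


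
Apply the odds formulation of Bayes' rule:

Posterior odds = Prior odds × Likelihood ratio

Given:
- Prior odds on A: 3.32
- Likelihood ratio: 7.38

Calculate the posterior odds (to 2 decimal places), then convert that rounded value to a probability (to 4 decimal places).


Step 1: Calculate posterior odds
Posterior odds = Prior odds × LR
               = 3.32 × 7.38
               = 24.50

Step 2: Convert to probability
P(A|E) = Posterior odds / (1 + Posterior odds)
       = 24.50 / (1 + 24.50)
       = 24.50 / 25.50
       = 0.9608

The evidence increased P(A) from 0.7685 to 0.9608.


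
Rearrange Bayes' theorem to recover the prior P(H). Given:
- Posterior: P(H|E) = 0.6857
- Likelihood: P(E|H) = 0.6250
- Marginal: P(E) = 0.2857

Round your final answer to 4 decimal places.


From Bayes' theorem: P(H|E) = P(E|H) × P(H) / P(E)

Rearranging for P(H):
P(H) = P(H|E) × P(E) / P(E|H)
     = 0.6857 × 0.2857 / 0.6250
     = 0.19590449 / 0.6250
     = 0.3134


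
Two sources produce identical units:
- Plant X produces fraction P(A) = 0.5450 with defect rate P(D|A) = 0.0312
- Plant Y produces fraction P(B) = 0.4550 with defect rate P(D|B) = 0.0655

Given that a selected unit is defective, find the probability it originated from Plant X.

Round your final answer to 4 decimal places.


Let A = from Plant X, D = defective

Given:
- P(A) = 0.5450, P(B) = 0.4550
- P(D|A) = 0.0312, P(D|B) = 0.0655

Step 1: Find P(D)
P(D) = P(D|A)P(A) + P(D|B)P(B)
     = 0.0312 × 0.5450 + 0.0655 × 0.4550
     = 0.01700400 + 0.02980250
     = 0.04680650

Step 2: Apply Bayes' theorem
P(A|D) = P(D|A)P(A) / P(D)
       = 0.01700400 / 0.04680650
       = 0.3633


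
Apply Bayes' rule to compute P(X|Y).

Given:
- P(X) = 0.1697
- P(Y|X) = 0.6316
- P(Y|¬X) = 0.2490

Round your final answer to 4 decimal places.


Bayes' theorem: P(X|Y) = P(Y|X) × P(X) / P(Y)

Step 1: Calculate P(Y) using law of total probability
P(Y) = P(Y|X)P(X) + P(Y|¬X)P(¬X)
     = 0.6316 × 0.1697 + 0.2490 × 0.8303
     = 0.10718252 + 0.20674470
     = 0.31392722

Step 2: Apply Bayes' theorem
P(X|Y) = P(Y|X) × P(X) / P(Y)
       = 0.10718252 / 0.31392722
       = 0.3414


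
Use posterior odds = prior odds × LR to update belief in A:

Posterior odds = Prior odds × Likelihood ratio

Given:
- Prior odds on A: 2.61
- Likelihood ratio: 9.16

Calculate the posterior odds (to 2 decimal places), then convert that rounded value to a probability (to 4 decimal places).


Step 1: Calculate posterior odds
Posterior odds = Prior odds × LR
               = 2.61 × 9.16
               = 23.91

Step 2: Convert to probability
P(A|E) = Posterior odds / (1 + Posterior odds)
       = 23.91 / (1 + 23.91)
       = 23.91 / 24.91
       = 0.9599

The evidence increased P(A) from 0.7230 to 0.9599.


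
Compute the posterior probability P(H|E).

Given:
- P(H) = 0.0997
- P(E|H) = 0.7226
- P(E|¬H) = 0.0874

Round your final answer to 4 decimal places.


Bayes' theorem: P(H|E) = P(E|H) × P(H) / P(E)

Step 1: Calculate P(E) using law of total probability
P(E) = P(E|H)P(H) + P(E|¬H)P(¬H)
     = 0.7226 × 0.0997 + 0.0874 × 0.9003
     = 0.07204322 + 0.07868622
     = 0.15072944

Step 2: Apply Bayes' theorem
P(H|E) = P(E|H) × P(H) / P(E)
       = 0.07204322 / 0.15072944
       = 0.4780


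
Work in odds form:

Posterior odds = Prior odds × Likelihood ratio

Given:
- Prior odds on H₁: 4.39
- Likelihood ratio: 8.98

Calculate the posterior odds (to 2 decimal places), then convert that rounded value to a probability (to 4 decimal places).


Step 1: Calculate posterior odds
Posterior odds = Prior odds × LR
               = 4.39 × 8.98
               = 39.42

Step 2: Convert to probability
P(H₁|E) = Posterior odds / (1 + Posterior odds)
       = 39.42 / (1 + 39.42)
       = 39.42 / 40.42
       = 0.9753

The evidence increased P(H₁) from 0.8145 to 0.9753.


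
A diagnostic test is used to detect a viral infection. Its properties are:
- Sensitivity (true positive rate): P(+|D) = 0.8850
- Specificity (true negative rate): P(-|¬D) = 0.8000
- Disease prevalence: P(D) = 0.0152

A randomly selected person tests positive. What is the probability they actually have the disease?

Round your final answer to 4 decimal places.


Let D = has disease, + = positive test

Given:
- P(D) = 0.0152 (prevalence)
- P(+|D) = 0.8850 (sensitivity)
- P(-|¬D) = 0.8000 (specificity)
- P(+|¬D) = 0.2000 (false positive rate = 1 - specificity)

Step 1: Find P(+)
P(+) = P(+|D)P(D) + P(+|¬D)P(¬D)
     = 0.8850 × 0.0152 + 0.2000 × 0.9848
     = 0.01345200 + 0.19696000
     = 0.21041200

Step 2: Apply Bayes' theorem for P(D|+)
P(D|+) = P(+|D)P(D) / P(+)
       = 0.01345200 / 0.21041200
       = 0.0639


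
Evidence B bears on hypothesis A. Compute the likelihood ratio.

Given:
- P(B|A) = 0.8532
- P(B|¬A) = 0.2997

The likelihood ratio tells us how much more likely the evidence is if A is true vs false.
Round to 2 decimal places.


Likelihood Ratio (LR) = P(B|A) / P(B|¬A)

LR = 0.8532 / 0.2997
   = 2.85

The evidence is 2.85 times more likely if A is true than if A is false.
LR > 1, so observing B raises the odds in favor of A.


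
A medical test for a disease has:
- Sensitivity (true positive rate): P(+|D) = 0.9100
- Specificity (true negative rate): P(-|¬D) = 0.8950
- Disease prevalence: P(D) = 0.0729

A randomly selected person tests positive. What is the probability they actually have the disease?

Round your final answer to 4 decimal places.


Let D = has disease, + = positive test

Given:
- P(D) = 0.0729 (prevalence)
- P(+|D) = 0.9100 (sensitivity)
- P(-|¬D) = 0.8950 (specificity)
- P(+|¬D) = 0.1050 (false positive rate = 1 - specificity)

Step 1: Find P(+)
P(+) = P(+|D)P(D) + P(+|¬D)P(¬D)
     = 0.9100 × 0.0729 + 0.1050 × 0.9271
     = 0.06633900 + 0.09734550
     = 0.16368450

Step 2: Apply Bayes' theorem for P(D|+)
P(D|+) = P(+|D)P(D) / P(+)
       = 0.06633900 / 0.16368450
       = 0.4053


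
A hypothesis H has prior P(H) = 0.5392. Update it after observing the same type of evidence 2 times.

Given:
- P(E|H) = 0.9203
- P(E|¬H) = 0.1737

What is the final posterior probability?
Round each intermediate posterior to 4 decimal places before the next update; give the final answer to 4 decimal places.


Sequential Bayesian updating:

Initial prior: P(H) = 0.5392

Update 1:
  P(E) = 0.9203 × 0.5392 + 0.1737 × 0.4608 = 0.49622576 + 0.08004096 = 0.57626672
  P(H|E) = 0.49622576 / 0.57626672 = 0.8611

Update 2:
  P(E) = 0.9203 × 0.8611 + 0.1737 × 0.1389 = 0.79247033 + 0.02412693 = 0.81659726
  P(H|E) = 0.79247033 / 0.81659726 = 0.9705

Final posterior: 0.9705


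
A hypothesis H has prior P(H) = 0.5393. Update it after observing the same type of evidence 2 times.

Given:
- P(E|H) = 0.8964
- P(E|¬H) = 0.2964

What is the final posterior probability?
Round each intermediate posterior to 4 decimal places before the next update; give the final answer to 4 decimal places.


Sequential Bayesian updating:

Initial prior: P(H) = 0.5393

Update 1:
  P(E) = 0.8964 × 0.5393 + 0.2964 × 0.4607 = 0.48342852 + 0.13655148 = 0.61998000
  P(H|E) = 0.48342852 / 0.61998000 = 0.7797

Update 2:
  P(E) = 0.8964 × 0.7797 + 0.2964 × 0.2203 = 0.69892308 + 0.06529692 = 0.76422000
  P(H|E) = 0.69892308 / 0.76422000 = 0.9146

Final posterior: 0.9146


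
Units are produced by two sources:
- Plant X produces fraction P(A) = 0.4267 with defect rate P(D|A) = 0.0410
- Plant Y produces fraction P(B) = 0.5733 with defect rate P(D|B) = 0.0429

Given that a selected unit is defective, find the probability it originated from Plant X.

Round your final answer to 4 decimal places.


Let A = from Plant X, D = defective

Given:
- P(A) = 0.4267, P(B) = 0.5733
- P(D|A) = 0.0410, P(D|B) = 0.0429

Step 1: Find P(D)
P(D) = P(D|A)P(A) + P(D|B)P(B)
     = 0.0410 × 0.4267 + 0.0429 × 0.5733
     = 0.01749470 + 0.02459457
     = 0.04208927

Step 2: Apply Bayes' theorem
P(A|D) = P(D|A)P(A) / P(D)
       = 0.01749470 / 0.04208927
       = 0.4157


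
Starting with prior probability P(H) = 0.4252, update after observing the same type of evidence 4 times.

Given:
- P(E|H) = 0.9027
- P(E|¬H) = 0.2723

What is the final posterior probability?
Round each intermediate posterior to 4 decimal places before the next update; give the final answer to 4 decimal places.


Sequential Bayesian updating:

Initial prior: P(H) = 0.4252

Update 1:
  P(E) = 0.9027 × 0.4252 + 0.2723 × 0.5748 = 0.38382804 + 0.15651804 = 0.54034608
  P(H|E) = 0.38382804 / 0.54034608 = 0.7103

Update 2:
  P(E) = 0.9027 × 0.7103 + 0.2723 × 0.2897 = 0.64118781 + 0.07888531 = 0.72007312
  P(H|E) = 0.64118781 / 0.72007312 = 0.8904

Update 3:
  P(E) = 0.9027 × 0.8904 + 0.2723 × 0.1096 = 0.80376408 + 0.02984408 = 0.83360816
  P(H|E) = 0.80376408 / 0.83360816 = 0.9642

Update 4:
  P(E) = 0.9027 × 0.9642 + 0.2723 × 0.0358 = 0.87038334 + 0.00974834 = 0.88013168
  P(H|E) = 0.87038334 / 0.88013168 = 0.9889

Final posterior: 0.9889


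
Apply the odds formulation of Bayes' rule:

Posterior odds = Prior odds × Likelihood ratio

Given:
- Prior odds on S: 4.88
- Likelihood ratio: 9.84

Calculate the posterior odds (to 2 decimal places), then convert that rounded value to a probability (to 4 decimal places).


Step 1: Calculate posterior odds
Posterior odds = Prior odds × LR
               = 4.88 × 9.84
               = 48.02

Step 2: Convert to probability
P(S|E) = Posterior odds / (1 + Posterior odds)
       = 48.02 / (1 + 48.02)
       = 48.02 / 49.02
       = 0.9796

The evidence increased P(S) from 0.8299 to 0.9796.


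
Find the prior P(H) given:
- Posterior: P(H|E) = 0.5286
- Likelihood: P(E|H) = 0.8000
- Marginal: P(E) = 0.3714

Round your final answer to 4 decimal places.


From Bayes' theorem: P(H|E) = P(E|H) × P(H) / P(E)

Rearranging for P(H):
P(H) = P(H|E) × P(E) / P(E|H)
     = 0.5286 × 0.3714 / 0.8000
     = 0.19632204 / 0.8000
     = 0.2454


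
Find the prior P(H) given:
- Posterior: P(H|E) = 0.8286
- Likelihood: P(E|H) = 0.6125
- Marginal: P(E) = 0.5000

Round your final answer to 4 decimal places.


From Bayes' theorem: P(H|E) = P(E|H) × P(H) / P(E)

Rearranging for P(H):
P(H) = P(H|E) × P(E) / P(E|H)
     = 0.8286 × 0.5000 / 0.6125
     = 0.41430000 / 0.6125
     = 0.6764


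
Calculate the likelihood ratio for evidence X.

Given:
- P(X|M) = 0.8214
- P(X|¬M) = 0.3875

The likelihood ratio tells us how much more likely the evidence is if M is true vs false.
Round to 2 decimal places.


Likelihood Ratio (LR) = P(X|M) / P(X|¬M)

LR = 0.8214 / 0.3875
   = 2.12

The evidence is 2.12 times more likely if M is true than if M is false.
LR > 1, so observing X raises the odds in favor of M.


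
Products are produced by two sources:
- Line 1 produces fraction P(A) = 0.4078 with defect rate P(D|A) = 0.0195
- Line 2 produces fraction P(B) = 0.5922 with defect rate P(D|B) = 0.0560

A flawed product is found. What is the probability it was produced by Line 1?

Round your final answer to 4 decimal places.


Let A = from Line 1, D = flawed

Given:
- P(A) = 0.4078, P(B) = 0.5922
- P(D|A) = 0.0195, P(D|B) = 0.0560

Step 1: Find P(D)
P(D) = P(D|A)P(A) + P(D|B)P(B)
     = 0.0195 × 0.4078 + 0.0560 × 0.5922
     = 0.00795210 + 0.03316320
     = 0.04111530

Step 2: Apply Bayes' theorem
P(A|D) = P(D|A)P(A) / P(D)
       = 0.00795210 / 0.04111530
       = 0.1934


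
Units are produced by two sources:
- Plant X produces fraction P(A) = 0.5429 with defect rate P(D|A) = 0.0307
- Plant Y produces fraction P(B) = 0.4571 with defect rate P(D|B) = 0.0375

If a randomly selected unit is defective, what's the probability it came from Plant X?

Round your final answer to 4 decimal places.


Let A = from Plant X, D = defective

Given:
- P(A) = 0.5429, P(B) = 0.4571
- P(D|A) = 0.0307, P(D|B) = 0.0375

Step 1: Find P(D)
P(D) = P(D|A)P(A) + P(D|B)P(B)
     = 0.0307 × 0.5429 + 0.0375 × 0.4571
     = 0.01666703 + 0.01714125
     = 0.03380828

Step 2: Apply Bayes' theorem
P(A|D) = P(D|A)P(A) / P(D)
       = 0.01666703 / 0.03380828
       = 0.4930


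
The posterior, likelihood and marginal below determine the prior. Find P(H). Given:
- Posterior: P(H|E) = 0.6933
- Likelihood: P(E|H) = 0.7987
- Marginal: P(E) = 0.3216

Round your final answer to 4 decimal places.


From Bayes' theorem: P(H|E) = P(E|H) × P(H) / P(E)

Rearranging for P(H):
P(H) = P(H|E) × P(E) / P(E|H)
     = 0.6933 × 0.3216 / 0.7987
     = 0.22296528 / 0.7987
     = 0.2792


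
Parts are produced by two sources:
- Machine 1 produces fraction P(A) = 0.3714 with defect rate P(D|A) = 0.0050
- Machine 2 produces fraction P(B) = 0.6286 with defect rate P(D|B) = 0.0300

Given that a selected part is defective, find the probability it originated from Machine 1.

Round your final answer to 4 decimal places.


Let A = from Machine 1, D = defective

Given:
- P(A) = 0.3714, P(B) = 0.6286
- P(D|A) = 0.0050, P(D|B) = 0.0300

Step 1: Find P(D)
P(D) = P(D|A)P(A) + P(D|B)P(B)
     = 0.0050 × 0.3714 + 0.0300 × 0.6286
     = 0.00185700 + 0.01885800
     = 0.02071500

Step 2: Apply Bayes' theorem
P(A|D) = P(D|A)P(A) / P(D)
       = 0.00185700 / 0.02071500
       = 0.0896


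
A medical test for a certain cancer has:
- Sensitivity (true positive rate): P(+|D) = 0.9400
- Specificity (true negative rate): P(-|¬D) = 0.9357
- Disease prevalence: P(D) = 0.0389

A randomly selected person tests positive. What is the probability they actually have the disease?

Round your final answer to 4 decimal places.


Let D = has disease, + = positive test

Given:
- P(D) = 0.0389 (prevalence)
- P(+|D) = 0.9400 (sensitivity)
- P(-|¬D) = 0.9357 (specificity)
- P(+|¬D) = 0.0643 (false positive rate = 1 - specificity)

Step 1: Find P(+)
P(+) = P(+|D)P(D) + P(+|¬D)P(¬D)
     = 0.9400 × 0.0389 + 0.0643 × 0.9611
     = 0.03656600 + 0.06179873
     = 0.09836473

Step 2: Apply Bayes' theorem for P(D|+)
P(D|+) = P(+|D)P(D) / P(+)
       = 0.03656600 / 0.09836473
       = 0.3717


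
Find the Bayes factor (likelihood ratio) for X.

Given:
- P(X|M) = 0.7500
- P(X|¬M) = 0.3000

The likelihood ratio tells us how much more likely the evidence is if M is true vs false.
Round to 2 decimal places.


Likelihood Ratio (LR) = P(X|M) / P(X|¬M)

LR = 0.7500 / 0.3000
   = 2.50

The evidence is 2.50 times more likely if M is true than if M is false.
Since LR > 1, the evidence supports M over ¬M.


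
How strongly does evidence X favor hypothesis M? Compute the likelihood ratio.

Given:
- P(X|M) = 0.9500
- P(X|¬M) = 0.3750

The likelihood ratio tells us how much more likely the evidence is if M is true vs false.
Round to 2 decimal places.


Likelihood Ratio (LR) = P(X|M) / P(X|¬M)

LR = 0.9500 / 0.3750
   = 2.53

The evidence is 2.53 times more likely if M is true than if M is false.
LR > 1, so observing X raises the odds in favor of M.


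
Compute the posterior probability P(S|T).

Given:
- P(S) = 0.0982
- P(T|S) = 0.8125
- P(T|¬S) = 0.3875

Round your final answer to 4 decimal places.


Bayes' theorem: P(S|T) = P(T|S) × P(S) / P(T)

Step 1: Calculate P(T) using law of total probability
P(T) = P(T|S)P(S) + P(T|¬S)P(¬S)
     = 0.8125 × 0.0982 + 0.3875 × 0.9018
     = 0.07978750 + 0.34944750
     = 0.42923500

Step 2: Apply Bayes' theorem
P(S|T) = P(T|S) × P(S) / P(T)
       = 0.07978750 / 0.42923500
       = 0.1859


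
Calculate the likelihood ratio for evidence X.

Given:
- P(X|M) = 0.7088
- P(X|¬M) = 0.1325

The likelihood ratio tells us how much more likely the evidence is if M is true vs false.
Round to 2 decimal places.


Likelihood Ratio (LR) = P(X|M) / P(X|¬M)

LR = 0.7088 / 0.1325
   = 5.35

The evidence is 5.35 times more likely if M is true than if M is false.
LR > 1, so observing X raises the odds in favor of M.


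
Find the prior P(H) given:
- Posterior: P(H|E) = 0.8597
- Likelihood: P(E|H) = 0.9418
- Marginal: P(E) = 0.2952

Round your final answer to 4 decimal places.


From Bayes' theorem: P(H|E) = P(E|H) × P(H) / P(E)

Rearranging for P(H):
P(H) = P(H|E) × P(E) / P(E|H)
     = 0.8597 × 0.2952 / 0.9418
     = 0.25378344 / 0.9418
     = 0.2695


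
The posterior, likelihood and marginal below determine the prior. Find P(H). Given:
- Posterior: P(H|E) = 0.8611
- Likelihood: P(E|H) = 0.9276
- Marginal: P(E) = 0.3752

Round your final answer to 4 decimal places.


From Bayes' theorem: P(H|E) = P(E|H) × P(H) / P(E)

Rearranging for P(H):
P(H) = P(H|E) × P(E) / P(E|H)
     = 0.8611 × 0.3752 / 0.9276
     = 0.32308472 / 0.9276
     = 0.3483


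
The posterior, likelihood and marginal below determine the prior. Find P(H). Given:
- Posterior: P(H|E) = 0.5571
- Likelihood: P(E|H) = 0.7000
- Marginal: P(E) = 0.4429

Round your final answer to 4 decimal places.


From Bayes' theorem: P(H|E) = P(E|H) × P(H) / P(E)

Rearranging for P(H):
P(H) = P(H|E) × P(E) / P(E|H)
     = 0.5571 × 0.4429 / 0.7000
     = 0.24673959 / 0.7000
     = 0.3525


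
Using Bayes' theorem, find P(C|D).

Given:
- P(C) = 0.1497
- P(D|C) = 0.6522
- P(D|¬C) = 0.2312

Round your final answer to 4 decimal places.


Bayes' theorem: P(C|D) = P(D|C) × P(C) / P(D)

Step 1: Calculate P(D) using law of total probability
P(D) = P(D|C)P(C) + P(D|¬C)P(¬C)
     = 0.6522 × 0.1497 + 0.2312 × 0.8503
     = 0.09763434 + 0.19658936
     = 0.29422370

Step 2: Apply Bayes' theorem
P(C|D) = P(D|C) × P(C) / P(D)
       = 0.09763434 / 0.29422370
       = 0.3318


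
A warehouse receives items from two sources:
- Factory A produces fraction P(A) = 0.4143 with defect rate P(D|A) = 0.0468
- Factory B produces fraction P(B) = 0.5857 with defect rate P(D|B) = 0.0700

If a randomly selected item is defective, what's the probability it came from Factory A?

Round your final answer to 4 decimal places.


Let A = from Factory A, D = defective

Given:
- P(A) = 0.4143, P(B) = 0.5857
- P(D|A) = 0.0468, P(D|B) = 0.0700

Step 1: Find P(D)
P(D) = P(D|A)P(A) + P(D|B)P(B)
     = 0.0468 × 0.4143 + 0.0700 × 0.5857
     = 0.01938924 + 0.04099900
     = 0.06038824

Step 2: Apply Bayes' theorem
P(A|D) = P(D|A)P(A) / P(D)
       = 0.01938924 / 0.06038824
       = 0.3211


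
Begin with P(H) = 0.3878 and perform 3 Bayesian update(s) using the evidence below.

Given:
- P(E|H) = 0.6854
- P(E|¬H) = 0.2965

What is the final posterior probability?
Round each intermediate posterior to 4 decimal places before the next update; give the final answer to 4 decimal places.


Sequential Bayesian updating:

Initial prior: P(H) = 0.3878

Update 1:
  P(E) = 0.6854 × 0.3878 + 0.2965 × 0.6122 = 0.26579812 + 0.18151730 = 0.44731542
  P(H|E) = 0.26579812 / 0.44731542 = 0.5942

Update 2:
  P(E) = 0.6854 × 0.5942 + 0.2965 × 0.4058 = 0.40726468 + 0.12031970 = 0.52758438
  P(H|E) = 0.40726468 / 0.52758438 = 0.7719

Update 3:
  P(E) = 0.6854 × 0.7719 + 0.2965 × 0.2281 = 0.52906026 + 0.06763165 = 0.59669191
  P(H|E) = 0.52906026 / 0.59669191 = 0.8867

Final posterior: 0.8867


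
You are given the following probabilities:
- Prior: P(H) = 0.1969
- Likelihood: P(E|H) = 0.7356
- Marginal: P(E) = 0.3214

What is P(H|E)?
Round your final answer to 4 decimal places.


Using Bayes' theorem:

P(H|E) = P(E|H) × P(H) / P(E)
       = 0.7356 × 0.1969 / 0.3214
       = 0.14483964 / 0.3214
       = 0.4507

The evidence strengthens our belief in H.
Prior: 0.1969 → Posterior: 0.4507


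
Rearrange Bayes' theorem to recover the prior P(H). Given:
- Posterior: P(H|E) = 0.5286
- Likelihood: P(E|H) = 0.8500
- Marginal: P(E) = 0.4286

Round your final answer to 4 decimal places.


From Bayes' theorem: P(H|E) = P(E|H) × P(H) / P(E)

Rearranging for P(H):
P(H) = P(H|E) × P(E) / P(E|H)
     = 0.5286 × 0.4286 / 0.8500
     = 0.22655796 / 0.8500
     = 0.2665


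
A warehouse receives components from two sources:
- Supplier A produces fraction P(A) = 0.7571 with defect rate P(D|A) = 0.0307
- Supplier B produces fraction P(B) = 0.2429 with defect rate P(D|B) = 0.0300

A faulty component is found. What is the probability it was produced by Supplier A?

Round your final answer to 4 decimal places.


Let A = from Supplier A, D = faulty

Given:
- P(A) = 0.7571, P(B) = 0.2429
- P(D|A) = 0.0307, P(D|B) = 0.0300

Step 1: Find P(D)
P(D) = P(D|A)P(A) + P(D|B)P(B)
     = 0.0307 × 0.7571 + 0.0300 × 0.2429
     = 0.02324297 + 0.00728700
     = 0.03052997

Step 2: Apply Bayes' theorem
P(A|D) = P(D|A)P(A) / P(D)
       = 0.02324297 / 0.03052997
       = 0.7613


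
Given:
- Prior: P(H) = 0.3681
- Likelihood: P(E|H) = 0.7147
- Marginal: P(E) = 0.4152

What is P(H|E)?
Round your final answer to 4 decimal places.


Using Bayes' theorem:

P(H|E) = P(E|H) × P(H) / P(E)
       = 0.7147 × 0.3681 / 0.4152
       = 0.26308107 / 0.4152
       = 0.6336

The evidence strengthens our belief in H.
Prior: 0.3681 → Posterior: 0.6336


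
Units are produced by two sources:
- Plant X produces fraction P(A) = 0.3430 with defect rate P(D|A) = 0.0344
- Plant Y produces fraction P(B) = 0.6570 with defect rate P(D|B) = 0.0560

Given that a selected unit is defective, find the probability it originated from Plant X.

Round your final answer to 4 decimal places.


Let A = from Plant X, D = defective

Given:
- P(A) = 0.3430, P(B) = 0.6570
- P(D|A) = 0.0344, P(D|B) = 0.0560

Step 1: Find P(D)
P(D) = P(D|A)P(A) + P(D|B)P(B)
     = 0.0344 × 0.3430 + 0.0560 × 0.6570
     = 0.01179920 + 0.03679200
     = 0.04859120

Step 2: Apply Bayes' theorem
P(A|D) = P(D|A)P(A) / P(D)
       = 0.01179920 / 0.04859120
       = 0.2428


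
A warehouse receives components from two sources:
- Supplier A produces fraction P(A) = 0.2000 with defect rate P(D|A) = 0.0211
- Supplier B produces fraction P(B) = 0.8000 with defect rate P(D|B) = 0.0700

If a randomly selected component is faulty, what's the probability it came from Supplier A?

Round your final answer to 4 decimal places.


Let A = from Supplier A, D = faulty

Given:
- P(A) = 0.2000, P(B) = 0.8000
- P(D|A) = 0.0211, P(D|B) = 0.0700

Step 1: Find P(D)
P(D) = P(D|A)P(A) + P(D|B)P(B)
     = 0.0211 × 0.2000 + 0.0700 × 0.8000
     = 0.00422000 + 0.05600000
     = 0.06022000

Step 2: Apply Bayes' theorem
P(A|D) = P(D|A)P(A) / P(D)
       = 0.00422000 / 0.06022000
       = 0.0701


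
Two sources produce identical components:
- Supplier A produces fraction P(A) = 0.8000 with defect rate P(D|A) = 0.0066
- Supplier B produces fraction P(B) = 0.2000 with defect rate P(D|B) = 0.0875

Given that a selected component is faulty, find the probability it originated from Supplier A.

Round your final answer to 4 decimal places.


Let A = from Supplier A, D = faulty

Given:
- P(A) = 0.8000, P(B) = 0.2000
- P(D|A) = 0.0066, P(D|B) = 0.0875

Step 1: Find P(D)
P(D) = P(D|A)P(A) + P(D|B)P(B)
     = 0.0066 × 0.8000 + 0.0875 × 0.2000
     = 0.00528000 + 0.01750000
     = 0.02278000

Step 2: Apply Bayes' theorem
P(A|D) = P(D|A)P(A) / P(D)
       = 0.00528000 / 0.02278000
       = 0.2318


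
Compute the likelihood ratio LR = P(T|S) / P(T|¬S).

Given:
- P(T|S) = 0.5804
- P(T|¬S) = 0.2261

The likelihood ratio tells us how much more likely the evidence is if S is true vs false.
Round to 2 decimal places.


Likelihood Ratio (LR) = P(T|S) / P(T|¬S)

LR = 0.5804 / 0.2261
   = 2.57

The evidence is 2.57 times more likely if S is true than if S is false.
LR > 1, so observing T raises the odds in favor of S.


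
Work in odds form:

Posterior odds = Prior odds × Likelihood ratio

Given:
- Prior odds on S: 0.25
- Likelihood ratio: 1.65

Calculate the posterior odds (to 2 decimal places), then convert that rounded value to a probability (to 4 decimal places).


Step 1: Calculate posterior odds
Posterior odds = Prior odds × LR
               = 0.25 × 1.65
               = 0.41

Step 2: Convert to probability
P(S|E) = Posterior odds / (1 + Posterior odds)
       = 0.41 / (1 + 0.41)
       = 0.41 / 1.41
       = 0.2908

The evidence increased P(S) from 0.2000 to 0.2908.
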